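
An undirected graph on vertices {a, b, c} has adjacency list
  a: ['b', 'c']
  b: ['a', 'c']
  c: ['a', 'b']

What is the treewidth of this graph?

2

A width-2 tree decomposition is:
Bags: B1 = {a, b, c}
Tree: (single bag)
With just one bag of size 3, the width is 3 − 1 = 2, so tw(G) ≤ 2. For the lower bound, the 3 vertices {a, b, c} are pairwise adjacent, and any tree decomposition puts a clique entirely inside one bag — forcing width ≥ 2. The upper and lower bounds meet at 2, so that is the treewidth.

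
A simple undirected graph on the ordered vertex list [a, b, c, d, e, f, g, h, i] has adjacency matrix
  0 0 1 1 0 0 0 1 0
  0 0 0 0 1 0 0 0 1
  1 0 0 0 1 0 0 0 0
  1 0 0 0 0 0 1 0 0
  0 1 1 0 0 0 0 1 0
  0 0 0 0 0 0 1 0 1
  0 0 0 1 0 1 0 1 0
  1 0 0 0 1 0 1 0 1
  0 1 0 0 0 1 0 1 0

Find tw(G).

A width-3 tree decomposition is:
Bags: B1 = {d, f, g, i}  B2 = {d, g, h, i}  B3 = {a, d, h, i}  B4 = {a, b, h, i}  B5 = {a, b, e, h}  B6 = {a, b, c, e}
Tree: B1–B2, B2–B3, B3–B4, B4–B5, B5–B6
The largest bag has 4 vertices, giving width 3; this decomposition certifies tw(G) ≤ 3. For the lower bound: the 4 vertex sets {d,f,g}, {i}, {h}, {a,b,c,e} are disjoint, each induces a connected subgraph, and every pair is joined by at least one edge of G. Contracting each set to a single vertex therefore yields K_{4} as a minor, and since treewidth is minor-monotone, tw(G) ≥ tw(K_{4}) = 3. Hence tw(G) = 3 exactly.

3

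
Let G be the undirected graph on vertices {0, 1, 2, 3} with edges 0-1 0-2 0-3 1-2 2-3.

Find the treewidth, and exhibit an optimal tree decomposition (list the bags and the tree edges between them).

Each bag holds 3 vertices, so the decomposition has width 2, which upper-bounds the treewidth. Conversely, {0, 1, 2} is a clique of size 3, and the vertices of any clique must share a bag in every tree decomposition; so some bag has ≥ 3 vertices and tw(G) ≥ 2. Hence tw(G) = 2 exactly.

Treewidth 2.
Bags: B1 = {0, 1, 2}  B2 = {0, 2, 3}
Tree: B1–B2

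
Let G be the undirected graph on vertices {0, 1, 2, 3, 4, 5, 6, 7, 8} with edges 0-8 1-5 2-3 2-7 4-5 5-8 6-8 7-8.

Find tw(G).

1

A width-1 tree decomposition is:
Bags: B1 = {7, 8}  B2 = {0, 8}  B3 = {2, 7}  B4 = {6, 8}  B5 = {5, 8}  B6 = {1, 5}  B7 = {4, 5}  B8 = {2, 3}
Tree: B1–B2, B1–B3, B1–B4, B4–B5, B5–B6, B6–B7, B3–B8
Each bag holds 2 vertices, so the decomposition has width 1, which upper-bounds the treewidth. Since G has at least one edge (e.g. 8–7), it is not an edgeless graph, so tw(G) ≥ 1. Combining the bounds, tw(G) = 1.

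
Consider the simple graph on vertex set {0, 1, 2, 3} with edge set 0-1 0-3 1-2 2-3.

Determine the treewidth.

2

A width-2 tree decomposition is:
Bags: B1 = {0, 1, 2}  B2 = {0, 2, 3}
Tree: B1–B2
The largest bag has 3 vertices, giving width 2; this decomposition certifies tw(G) ≤ 2. The edges 0–1–2–3–0 form a cycle, so G is not a tree and its treewidth is at least 2. The upper and lower bounds meet at 2, so that is the treewidth.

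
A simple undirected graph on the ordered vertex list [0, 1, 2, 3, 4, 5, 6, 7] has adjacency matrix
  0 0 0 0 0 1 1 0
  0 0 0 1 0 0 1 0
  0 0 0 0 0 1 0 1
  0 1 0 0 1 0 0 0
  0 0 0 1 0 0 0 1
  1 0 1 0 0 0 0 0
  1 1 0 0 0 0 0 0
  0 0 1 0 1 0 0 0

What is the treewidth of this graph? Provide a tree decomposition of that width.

The largest bag has 3 vertices, giving width 2; this decomposition certifies tw(G) ≤ 2. For the lower bound, G contains the cycle 1–3–4–7–2–5–0–6–1, so G is not a forest; only forests have treewidth ≤ 1, hence tw(G) ≥ 2. Combining the bounds, tw(G) = 2.

Treewidth 2.
One optimal decomposition is:
Bags: B1 = {1, 3, 4}  B2 = {1, 4, 7}  B3 = {1, 2, 7}  B4 = {1, 2, 5}  B5 = {0, 1, 5}  B6 = {0, 1, 6}
Tree: B1–B2, B2–B3, B3–B4, B4–B5, B5–B6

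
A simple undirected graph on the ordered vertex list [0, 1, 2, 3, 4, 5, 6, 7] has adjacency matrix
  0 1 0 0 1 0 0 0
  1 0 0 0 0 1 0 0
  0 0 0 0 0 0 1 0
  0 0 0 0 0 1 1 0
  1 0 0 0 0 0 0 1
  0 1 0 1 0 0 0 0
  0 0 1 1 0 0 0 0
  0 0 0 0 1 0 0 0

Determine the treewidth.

A width-1 tree decomposition is:
Bags: B1 = {4, 7}  B2 = {0, 4}  B3 = {0, 1}  B4 = {1, 5}  B5 = {3, 5}  B6 = {3, 6}  B7 = {2, 6}
Tree: B1–B2, B2–B3, B3–B4, B4–B5, B5–B6, B6–B7
Every bag has size at most 2, so the width is 2 − 1 = 1 and tw(G) ≤ 1. Since G has at least one edge (e.g. 7–4), it is not an edgeless graph, so tw(G) ≥ 1. Therefore the treewidth is 1.

1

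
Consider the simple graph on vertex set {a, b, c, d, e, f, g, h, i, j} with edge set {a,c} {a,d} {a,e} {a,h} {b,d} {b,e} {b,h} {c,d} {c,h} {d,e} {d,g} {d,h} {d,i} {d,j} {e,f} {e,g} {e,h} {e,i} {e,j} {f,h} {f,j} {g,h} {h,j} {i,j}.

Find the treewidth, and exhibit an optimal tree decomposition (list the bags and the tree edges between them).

Treewidth 3.
One optimal decomposition is:
Bags: B1 = {d, e, h, j}  B2 = {d, e, i, j}  B3 = {d, e, g, h}  B4 = {a, d, e, h}  B5 = {a, c, d, h}  B6 = {e, f, h, j}  B7 = {b, d, e, h}
Tree: B1–B2, B1–B3, B3–B4, B4–B5, B1–B6, B3–B7

Each bag holds 4 vertices, so the decomposition has width 3, which upper-bounds the treewidth. Conversely, {d, e, g, h} is a clique of size 4, and the vertices of any clique must share a bag in every tree decomposition; so some bag has ≥ 4 vertices and tw(G) ≥ 3. Combining the bounds, tw(G) = 3.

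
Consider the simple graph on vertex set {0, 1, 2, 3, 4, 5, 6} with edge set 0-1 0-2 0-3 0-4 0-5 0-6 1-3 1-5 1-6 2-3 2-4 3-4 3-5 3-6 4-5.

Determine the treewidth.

3

A width-3 tree decomposition is:
Bags: B1 = {0, 1, 3, 5}  B2 = {0, 3, 4, 5}  B3 = {0, 2, 3, 4}  B4 = {0, 1, 3, 6}
Tree: B1–B2, B2–B3, B1–B4
Each bag holds 4 vertices, so the decomposition has width 3, which upper-bounds the treewidth. Conversely, {0, 1, 3, 5} is a clique of size 4, and the vertices of any clique must share a bag in every tree decomposition; so some bag has ≥ 4 vertices and tw(G) ≥ 3. The upper and lower bounds meet at 3, so that is the treewidth.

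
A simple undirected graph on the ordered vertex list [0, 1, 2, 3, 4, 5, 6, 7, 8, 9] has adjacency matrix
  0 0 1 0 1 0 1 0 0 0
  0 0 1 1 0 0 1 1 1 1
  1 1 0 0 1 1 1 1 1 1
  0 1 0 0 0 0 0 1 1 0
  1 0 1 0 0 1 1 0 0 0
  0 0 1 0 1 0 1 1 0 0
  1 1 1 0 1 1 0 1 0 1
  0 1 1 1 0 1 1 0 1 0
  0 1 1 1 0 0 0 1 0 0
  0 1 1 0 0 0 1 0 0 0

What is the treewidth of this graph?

A width-3 tree decomposition is:
Bags: B1 = {1, 2, 6, 7}  B2 = {2, 5, 6, 7}  B3 = {2, 4, 5, 6}  B4 = {0, 2, 4, 6}  B5 = {1, 2, 6, 9}  B6 = {1, 2, 7, 8}  B7 = {1, 3, 7, 8}
Tree: B1–B2, B2–B3, B3–B4, B1–B5, B1–B6, B6–B7
Every bag has size at most 4, so the width is 4 − 1 = 3 and tw(G) ≤ 3. Conversely, {1, 2, 7, 8} is a clique of size 4, and the vertices of any clique must share a bag in every tree decomposition; so some bag has ≥ 4 vertices and tw(G) ≥ 3. Therefore the treewidth is 3.

3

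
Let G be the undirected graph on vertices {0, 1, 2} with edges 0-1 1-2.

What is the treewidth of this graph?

A width-1 tree decomposition is:
Bags: B1 = {1, 2}  B2 = {0, 1}
Tree: B1–B2
The largest bag has 2 vertices, giving width 1; this decomposition certifies tw(G) ≤ 1. Any graph with an edge has treewidth ≥ 1, and G has the edge 2–1. Therefore the treewidth is 1.

1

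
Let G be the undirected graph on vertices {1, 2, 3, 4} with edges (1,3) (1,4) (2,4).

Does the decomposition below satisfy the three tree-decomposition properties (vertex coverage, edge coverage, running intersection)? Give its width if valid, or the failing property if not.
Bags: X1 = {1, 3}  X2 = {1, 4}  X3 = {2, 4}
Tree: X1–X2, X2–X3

Checking the three conditions: (i) the bags cover all of {1, 2, 3, 4}; (ii) for each edge, some bag contains both endpoints; (iii) the bags containing any fixed vertex form a subtree. All hold, so the decomposition is valid with width 2 − 1 = 1.

Yes; width 1.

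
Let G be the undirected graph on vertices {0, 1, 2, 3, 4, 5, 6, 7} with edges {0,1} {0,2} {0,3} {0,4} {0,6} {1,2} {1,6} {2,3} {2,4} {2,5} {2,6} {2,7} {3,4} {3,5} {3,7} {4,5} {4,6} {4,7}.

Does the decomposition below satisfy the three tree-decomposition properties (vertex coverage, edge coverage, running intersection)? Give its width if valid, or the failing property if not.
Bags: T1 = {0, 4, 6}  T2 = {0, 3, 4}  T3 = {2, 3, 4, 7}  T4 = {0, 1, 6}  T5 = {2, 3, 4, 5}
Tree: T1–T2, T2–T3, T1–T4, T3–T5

No — edge (6,2) lies in no bag.

A tree decomposition must satisfy three properties: every vertex lies in some bag; for every edge, both endpoints lie together in some bag; and for every vertex, the bags containing it form a connected subtree. Here edge (6,2) lies in no bag, so the decomposition is invalid.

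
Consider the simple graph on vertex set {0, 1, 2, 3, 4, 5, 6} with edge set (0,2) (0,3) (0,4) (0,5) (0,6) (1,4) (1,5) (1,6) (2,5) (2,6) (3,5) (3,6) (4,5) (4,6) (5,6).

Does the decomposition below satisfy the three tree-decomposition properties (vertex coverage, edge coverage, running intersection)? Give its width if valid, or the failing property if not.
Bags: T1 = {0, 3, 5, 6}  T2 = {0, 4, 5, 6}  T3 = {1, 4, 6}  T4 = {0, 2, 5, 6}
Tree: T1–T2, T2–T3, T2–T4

A tree decomposition must satisfy three properties: every vertex lies in some bag; for every edge, both endpoints lie together in some bag; and for every vertex, the bags containing it form a connected subtree. Here edge (5,1) lies in no bag, so the decomposition is invalid.

No — edge (5,1) lies in no bag.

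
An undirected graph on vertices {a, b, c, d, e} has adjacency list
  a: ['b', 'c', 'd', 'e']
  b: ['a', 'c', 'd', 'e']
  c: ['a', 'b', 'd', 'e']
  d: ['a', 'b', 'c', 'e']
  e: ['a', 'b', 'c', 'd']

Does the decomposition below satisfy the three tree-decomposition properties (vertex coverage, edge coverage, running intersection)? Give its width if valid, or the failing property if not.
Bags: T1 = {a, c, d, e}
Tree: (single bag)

A tree decomposition must satisfy three properties: every vertex lies in some bag; for every edge, both endpoints lie together in some bag; and for every vertex, the bags containing it form a connected subtree. Here vertex b appears in no bag, so the decomposition is invalid.

No — vertex b appears in no bag.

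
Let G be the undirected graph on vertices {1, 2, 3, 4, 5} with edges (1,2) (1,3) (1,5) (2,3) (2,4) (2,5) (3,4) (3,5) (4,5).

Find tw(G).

3

A width-3 tree decomposition is:
Bags: B1 = {1, 2, 3, 5}  B2 = {2, 3, 4, 5}
Tree: B1–B2
The largest bag has 4 vertices, giving width 3; this decomposition certifies tw(G) ≤ 3. For the lower bound, the 4 vertices {1, 2, 3, 5} are pairwise adjacent, and any tree decomposition puts a clique entirely inside one bag — forcing width ≥ 3. Therefore the treewidth is 3.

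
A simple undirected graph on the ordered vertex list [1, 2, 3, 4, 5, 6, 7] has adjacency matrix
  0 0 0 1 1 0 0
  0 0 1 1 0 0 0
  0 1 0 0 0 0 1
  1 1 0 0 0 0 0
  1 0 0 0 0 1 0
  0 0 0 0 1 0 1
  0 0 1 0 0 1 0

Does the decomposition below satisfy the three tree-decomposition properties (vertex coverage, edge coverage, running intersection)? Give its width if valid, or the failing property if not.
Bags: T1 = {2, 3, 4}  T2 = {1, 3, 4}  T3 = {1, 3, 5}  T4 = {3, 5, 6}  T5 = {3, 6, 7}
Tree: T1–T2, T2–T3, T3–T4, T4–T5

Checking the three conditions: (i) the bags cover all of {1, 2, 3, 4, 5, 6, 7}; (ii) for each edge, some bag contains both endpoints; (iii) the bags containing any fixed vertex form a subtree. All hold, so the decomposition is valid with width 3 − 1 = 2.

Yes; width 2.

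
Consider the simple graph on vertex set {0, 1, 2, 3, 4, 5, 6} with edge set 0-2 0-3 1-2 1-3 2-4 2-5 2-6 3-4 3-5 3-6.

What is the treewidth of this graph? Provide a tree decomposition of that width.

Every bag has size at most 3, so the width is 3 − 1 = 2 and tw(G) ≤ 2. For the lower bound, G contains the cycle 3–5–2–0–3, so G is not a forest; only forests have treewidth ≤ 1, hence tw(G) ≥ 2. Hence tw(G) = 2 exactly.

Treewidth 2.
One optimal decomposition is:
Bags: B1 = {2, 3, 5}  B2 = {0, 2, 3}  B3 = {2, 3, 6}  B4 = {1, 2, 3}  B5 = {2, 3, 4}
Tree: B1–B2, B2–B3, B3–B4, B4–B5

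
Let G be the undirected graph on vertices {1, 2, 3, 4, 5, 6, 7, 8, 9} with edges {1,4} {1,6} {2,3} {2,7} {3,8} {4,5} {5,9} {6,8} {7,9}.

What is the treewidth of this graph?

2

A width-2 tree decomposition is:
Bags: B1 = {1, 4, 5}  B2 = {1, 5, 9}  B3 = {1, 7, 9}  B4 = {1, 2, 7}  B5 = {1, 2, 3}  B6 = {1, 3, 8}  B7 = {1, 6, 8}
Tree: B1–B2, B2–B3, B3–B4, B4–B5, B5–B6, B6–B7
The largest bag has 3 vertices, giving width 2; this decomposition certifies tw(G) ≤ 2. For the lower bound, G contains the cycle 1–4–5–9–7–2–3–8–6–1, so G is not a forest; only forests have treewidth ≤ 1, hence tw(G) ≥ 2. Combining the bounds, tw(G) = 2.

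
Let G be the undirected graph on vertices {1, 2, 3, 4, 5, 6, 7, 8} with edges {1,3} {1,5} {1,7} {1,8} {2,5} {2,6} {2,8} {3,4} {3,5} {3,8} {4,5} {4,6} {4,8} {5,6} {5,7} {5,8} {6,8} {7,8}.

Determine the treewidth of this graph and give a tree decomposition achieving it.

The largest bag has 4 vertices, giving width 3; this decomposition certifies tw(G) ≤ 3. On the other hand G contains the 4-clique {1, 3, 5, 8}. A clique must lie in a single bag of any decomposition, so no decomposition can have width below 3. Combining the bounds, tw(G) = 3.

Treewidth 3.
Bags: B1 = {3, 4, 5, 8}  B2 = {1, 3, 5, 8}  B3 = {4, 5, 6, 8}  B4 = {2, 5, 6, 8}  B5 = {1, 5, 7, 8}
Tree: B1–B2, B1–B3, B3–B4, B2–B5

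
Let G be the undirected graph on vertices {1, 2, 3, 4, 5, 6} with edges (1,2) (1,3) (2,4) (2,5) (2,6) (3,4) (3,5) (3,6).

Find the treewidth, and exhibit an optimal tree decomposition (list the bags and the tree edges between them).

Treewidth 2.
One such decomposition:
Bags: B1 = {1, 2, 3}  B2 = {2, 3, 4}  B3 = {2, 3, 6}  B4 = {2, 3, 5}
Tree: B1–B2, B2–B3, B3–B4

The largest bag has 3 vertices, giving width 2; this decomposition certifies tw(G) ≤ 2. The edges 1–3–4–2–1 form a cycle, so G is not a tree and its treewidth is at least 2. The upper and lower bounds meet at 2, so that is the treewidth.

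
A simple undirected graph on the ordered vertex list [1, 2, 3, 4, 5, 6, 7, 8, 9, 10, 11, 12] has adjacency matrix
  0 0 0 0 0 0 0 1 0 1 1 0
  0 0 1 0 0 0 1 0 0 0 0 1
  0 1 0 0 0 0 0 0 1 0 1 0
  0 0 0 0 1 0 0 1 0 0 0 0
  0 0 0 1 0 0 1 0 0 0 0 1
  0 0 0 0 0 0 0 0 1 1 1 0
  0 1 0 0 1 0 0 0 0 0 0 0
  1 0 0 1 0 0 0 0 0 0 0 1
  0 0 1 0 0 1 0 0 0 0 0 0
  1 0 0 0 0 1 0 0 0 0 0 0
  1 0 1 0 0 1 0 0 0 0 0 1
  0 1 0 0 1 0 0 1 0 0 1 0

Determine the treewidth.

3

A width-3 tree decomposition is:
Bags: B1 = {3, 6, 9, 10}  B2 = {3, 6, 10, 11}  B3 = {1, 3, 10, 11}  B4 = {1, 2, 3, 11}  B5 = {1, 2, 11, 12}  B6 = {1, 2, 8, 12}  B7 = {2, 7, 8, 12}  B8 = {5, 7, 8, 12}  B9 = {4, 5, 7, 8}
Tree: B1–B2, B2–B3, B3–B4, B4–B5, B5–B6, B6–B7, B7–B8, B8–B9
The largest bag has 4 vertices, giving width 3; this decomposition certifies tw(G) ≤ 3. For the lower bound: the 4 vertex sets {6,9,10}, {3}, {11}, {1,2,8,12} are disjoint, each induces a connected subgraph, and every pair is joined by at least one edge of G. Contracting each set to a single vertex therefore yields K_{4} as a minor, and since treewidth is minor-monotone, tw(G) ≥ tw(K_{4}) = 3. Therefore the treewidth is 3.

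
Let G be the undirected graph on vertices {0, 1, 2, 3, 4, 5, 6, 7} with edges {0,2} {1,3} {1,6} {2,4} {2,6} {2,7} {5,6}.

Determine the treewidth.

1

A width-1 tree decomposition is:
Bags: B1 = {0, 2}  B2 = {2, 6}  B3 = {1, 6}  B4 = {5, 6}  B5 = {2, 4}  B6 = {2, 7}  B7 = {1, 3}
Tree: B1–B2, B2–B3, B3–B4, B2–B5, B1–B6, B3–B7
The largest bag has 2 vertices, giving width 1; this decomposition certifies tw(G) ≤ 1. G has an edge, so its treewidth is at least 1. The upper and lower bounds meet at 1, so that is the treewidth.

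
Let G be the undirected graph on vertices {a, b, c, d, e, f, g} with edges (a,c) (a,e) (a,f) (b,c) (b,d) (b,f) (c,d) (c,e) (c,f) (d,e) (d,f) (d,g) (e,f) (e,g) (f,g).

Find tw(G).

A width-3 tree decomposition is:
Bags: B1 = {b, c, d, f}  B2 = {c, d, e, f}  B3 = {a, c, e, f}  B4 = {d, e, f, g}
Tree: B1–B2, B2–B3, B2–B4
Each bag holds 4 vertices, so the decomposition has width 3, which upper-bounds the treewidth. On the other hand G contains the 4-clique {d, e, f, g}. A clique must lie in a single bag of any decomposition, so no decomposition can have width below 3. Hence tw(G) = 3 exactly.

3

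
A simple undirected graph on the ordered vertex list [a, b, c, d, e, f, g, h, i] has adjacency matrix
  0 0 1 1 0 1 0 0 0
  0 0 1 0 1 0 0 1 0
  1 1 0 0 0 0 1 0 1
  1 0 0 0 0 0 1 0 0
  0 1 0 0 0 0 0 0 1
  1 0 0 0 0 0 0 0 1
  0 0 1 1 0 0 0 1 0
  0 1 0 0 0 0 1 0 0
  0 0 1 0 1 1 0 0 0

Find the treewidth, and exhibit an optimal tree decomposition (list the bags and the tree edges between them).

Treewidth 3.
One such decomposition:
Bags: B1 = {a, d, g, h}  B2 = {a, c, g, h}  B3 = {a, b, c, h}  B4 = {a, b, c, f}  B5 = {b, c, f, i}  B6 = {b, e, f, i}
Tree: B1–B2, B2–B3, B3–B4, B4–B5, B5–B6

Every bag has size at most 4, so the width is 4 − 1 = 3 and tw(G) ≤ 3. For the lower bound: the 4 vertex sets {d,g,h}, {a}, {c}, {b,e,f,i} are disjoint, each induces a connected subgraph, and every pair is joined by at least one edge of G. Contracting each set to a single vertex therefore yields K_{4} as a minor, and since treewidth is minor-monotone, tw(G) ≥ tw(K_{4}) = 3. The upper and lower bounds meet at 3, so that is the treewidth.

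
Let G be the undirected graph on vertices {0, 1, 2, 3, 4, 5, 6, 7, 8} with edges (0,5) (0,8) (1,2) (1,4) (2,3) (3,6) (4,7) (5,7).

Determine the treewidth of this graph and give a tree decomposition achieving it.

Treewidth 1.
Bags: B1 = {3, 6}  B2 = {2, 3}  B3 = {1, 2}  B4 = {1, 4}  B5 = {4, 7}  B6 = {5, 7}  B7 = {0, 5}  B8 = {0, 8}
Tree: B1–B2, B2–B3, B3–B4, B4–B5, B5–B6, B6–B7, B7–B8

Each bag holds 2 vertices, so the decomposition has width 1, which upper-bounds the treewidth. Since G has at least one edge (e.g. 6–3), it is not an edgeless graph, so tw(G) ≥ 1. Combining the bounds, tw(G) = 1.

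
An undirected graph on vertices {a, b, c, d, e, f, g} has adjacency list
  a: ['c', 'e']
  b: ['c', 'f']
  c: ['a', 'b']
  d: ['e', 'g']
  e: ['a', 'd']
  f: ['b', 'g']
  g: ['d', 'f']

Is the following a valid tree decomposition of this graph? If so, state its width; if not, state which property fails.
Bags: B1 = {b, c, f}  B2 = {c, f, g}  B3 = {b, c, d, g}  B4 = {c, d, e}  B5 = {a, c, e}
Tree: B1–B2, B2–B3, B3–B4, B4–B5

A tree decomposition must satisfy three properties: every vertex lies in some bag; for every edge, both endpoints lie together in some bag; and for every vertex, the bags containing it form a connected subtree. Here bags containing vertex b are not connected in the tree, so the decomposition is invalid.

No — bags containing vertex b are not connected in the tree.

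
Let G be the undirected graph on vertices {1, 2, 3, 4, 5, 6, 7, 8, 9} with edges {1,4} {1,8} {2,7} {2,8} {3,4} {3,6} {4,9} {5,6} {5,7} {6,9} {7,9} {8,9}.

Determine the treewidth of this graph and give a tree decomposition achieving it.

Treewidth 3.
One such decomposition:
Bags: B1 = {2, 5, 7, 8}  B2 = {5, 7, 8, 9}  B3 = {5, 6, 8, 9}  B4 = {1, 6, 8, 9}  B5 = {1, 4, 6, 9}  B6 = {1, 3, 4, 6}
Tree: B1–B2, B2–B3, B3–B4, B4–B5, B5–B6

Every bag has size at most 4, so the width is 4 − 1 = 3 and tw(G) ≤ 3. For the lower bound: the 4 vertex sets {2,5,7}, {8}, {9}, {1,3,4,6} are disjoint, each induces a connected subgraph, and every pair is joined by at least one edge of G. Contracting each set to a single vertex therefore yields K_{4} as a minor, and since treewidth is minor-monotone, tw(G) ≥ tw(K_{4}) = 3. Combining the bounds, tw(G) = 3.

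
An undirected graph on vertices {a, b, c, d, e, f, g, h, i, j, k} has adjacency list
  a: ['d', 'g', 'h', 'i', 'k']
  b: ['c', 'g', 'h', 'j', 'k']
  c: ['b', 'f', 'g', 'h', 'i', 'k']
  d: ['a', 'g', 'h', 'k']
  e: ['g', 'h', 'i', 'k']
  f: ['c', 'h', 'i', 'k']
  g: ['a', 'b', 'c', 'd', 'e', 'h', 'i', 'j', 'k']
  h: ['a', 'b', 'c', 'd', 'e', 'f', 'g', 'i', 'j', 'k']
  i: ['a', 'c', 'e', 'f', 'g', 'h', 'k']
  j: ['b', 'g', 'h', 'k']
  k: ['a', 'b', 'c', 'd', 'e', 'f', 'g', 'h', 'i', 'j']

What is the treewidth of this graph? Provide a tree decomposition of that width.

Every bag has size at most 5, so the width is 5 − 1 = 4 and tw(G) ≤ 4. Conversely, {a, d, g, h, k} is a clique of size 5, and the vertices of any clique must share a bag in every tree decomposition; so some bag has ≥ 5 vertices and tw(G) ≥ 4. Therefore the treewidth is 4.

Treewidth 4.
One such decomposition:
Bags: B1 = {c, g, h, i, k}  B2 = {c, f, h, i, k}  B3 = {b, c, g, h, k}  B4 = {b, g, h, j, k}  B5 = {a, g, h, i, k}  B6 = {e, g, h, i, k}  B7 = {a, d, g, h, k}
Tree: B1–B2, B1–B3, B3–B4, B1–B5, B5–B6, B5–B7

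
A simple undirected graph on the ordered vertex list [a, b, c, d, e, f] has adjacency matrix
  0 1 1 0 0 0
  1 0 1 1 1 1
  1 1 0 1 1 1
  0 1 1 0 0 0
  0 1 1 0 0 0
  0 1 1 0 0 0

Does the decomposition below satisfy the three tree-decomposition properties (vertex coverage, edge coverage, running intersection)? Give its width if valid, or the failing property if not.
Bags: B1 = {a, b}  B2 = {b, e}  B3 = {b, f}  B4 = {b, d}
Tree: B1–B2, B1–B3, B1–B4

A tree decomposition must satisfy three properties: every vertex lies in some bag; for every edge, both endpoints lie together in some bag; and for every vertex, the bags containing it form a connected subtree. Here vertex c appears in no bag, so the decomposition is invalid.

No — vertex c appears in no bag.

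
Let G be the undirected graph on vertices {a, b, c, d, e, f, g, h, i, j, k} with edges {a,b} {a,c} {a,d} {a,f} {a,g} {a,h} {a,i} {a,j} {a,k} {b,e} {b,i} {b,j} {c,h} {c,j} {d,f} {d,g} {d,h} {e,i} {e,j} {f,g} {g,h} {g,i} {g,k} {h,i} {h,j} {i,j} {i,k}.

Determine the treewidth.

A width-3 tree decomposition is:
Bags: B1 = {a, g, h, i}  B2 = {a, h, i, j}  B3 = {a, c, h, j}  B4 = {a, b, i, j}  B5 = {a, d, g, h}  B6 = {b, e, i, j}  B7 = {a, g, i, k}  B8 = {a, d, f, g}
Tree: B1–B2, B2–B3, B2–B4, B1–B5, B4–B6, B1–B7, B5–B8
The largest bag has 4 vertices, giving width 3; this decomposition certifies tw(G) ≤ 3. On the other hand G contains the 4-clique {b, e, i, j}. A clique must lie in a single bag of any decomposition, so no decomposition can have width below 3. Combining the bounds, tw(G) = 3.

3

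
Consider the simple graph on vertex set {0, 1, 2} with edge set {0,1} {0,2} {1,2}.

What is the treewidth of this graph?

2

A width-2 tree decomposition is:
Bags: B1 = {0, 1, 2}
Tree: (single bag)
A single bag containing all 3 vertices is trivially a valid decomposition of width 2. Conversely, {0, 1, 2} is a clique of size 3, and the vertices of any clique must share a bag in every tree decomposition; so some bag has ≥ 3 vertices and tw(G) ≥ 2. Therefore the treewidth is 2.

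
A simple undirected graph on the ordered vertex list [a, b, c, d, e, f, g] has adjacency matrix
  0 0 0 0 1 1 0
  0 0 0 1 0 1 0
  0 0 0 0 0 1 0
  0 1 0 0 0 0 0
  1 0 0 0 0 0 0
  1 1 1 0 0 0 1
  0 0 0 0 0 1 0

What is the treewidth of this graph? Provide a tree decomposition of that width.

Each bag holds 2 vertices, so the decomposition has width 1, which upper-bounds the treewidth. G has an edge, so its treewidth is at least 1. The upper and lower bounds meet at 1, so that is the treewidth.

Treewidth 1.
Bags: B1 = {b, d}  B2 = {b, f}  B3 = {f, g}  B4 = {a, f}  B5 = {c, f}  B6 = {a, e}
Tree: B1–B2, B2–B3, B2–B4, B4–B5, B4–B6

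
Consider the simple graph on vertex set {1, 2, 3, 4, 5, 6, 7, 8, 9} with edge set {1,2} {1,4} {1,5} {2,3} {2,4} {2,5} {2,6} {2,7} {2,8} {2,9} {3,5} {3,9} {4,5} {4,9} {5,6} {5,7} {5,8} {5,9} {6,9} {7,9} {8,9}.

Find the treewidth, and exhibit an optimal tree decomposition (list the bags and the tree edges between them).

Treewidth 3.
Bags: B1 = {2, 5, 7, 9}  B2 = {2, 5, 6, 9}  B3 = {2, 3, 5, 9}  B4 = {2, 5, 8, 9}  B5 = {2, 4, 5, 9}  B6 = {1, 2, 4, 5}
Tree: B1–B2, B1–B3, B2–B4, B3–B5, B5–B6

Each bag holds 4 vertices, so the decomposition has width 3, which upper-bounds the treewidth. Conversely, {1, 2, 4, 5} is a clique of size 4, and the vertices of any clique must share a bag in every tree decomposition; so some bag has ≥ 4 vertices and tw(G) ≥ 3. The upper and lower bounds meet at 3, so that is the treewidth.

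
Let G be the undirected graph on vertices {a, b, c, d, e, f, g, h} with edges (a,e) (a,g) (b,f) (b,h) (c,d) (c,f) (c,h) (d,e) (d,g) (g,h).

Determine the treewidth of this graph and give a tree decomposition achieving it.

Each bag holds 3 vertices, so the decomposition has width 2, which upper-bounds the treewidth. The edges e–a–g–d–e form a cycle, so G is not a tree and its treewidth is at least 2. Therefore the treewidth is 2.

Treewidth 2.
Bags: B1 = {a, d, e}  B2 = {a, d, g}  B3 = {c, d, g}  B4 = {c, g, h}  B5 = {c, f, h}  B6 = {b, f, h}
Tree: B1–B2, B2–B3, B3–B4, B4–B5, B5–B6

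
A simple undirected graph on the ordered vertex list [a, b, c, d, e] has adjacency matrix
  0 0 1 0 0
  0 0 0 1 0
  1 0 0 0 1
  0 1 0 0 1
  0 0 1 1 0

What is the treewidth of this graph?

A width-1 tree decomposition is:
Bags: B1 = {c, e}  B2 = {a, c}  B3 = {d, e}  B4 = {b, d}
Tree: B1–B2, B1–B3, B3–B4
Every bag has size at most 2, so the width is 2 − 1 = 1 and tw(G) ≤ 1. G has an edge, so its treewidth is at least 1. Combining the bounds, tw(G) = 1.

1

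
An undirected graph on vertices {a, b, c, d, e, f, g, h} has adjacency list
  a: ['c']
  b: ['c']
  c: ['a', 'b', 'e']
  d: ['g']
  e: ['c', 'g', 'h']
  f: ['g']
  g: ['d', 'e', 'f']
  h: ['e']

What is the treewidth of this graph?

1

A width-1 tree decomposition is:
Bags: B1 = {e, g}  B2 = {f, g}  B3 = {c, e}  B4 = {b, c}  B5 = {e, h}  B6 = {a, c}  B7 = {d, g}
Tree: B1–B2, B1–B3, B3–B4, B3–B5, B4–B6, B2–B7
The largest bag has 2 vertices, giving width 1; this decomposition certifies tw(G) ≤ 1. Any graph with an edge has treewidth ≥ 1, and G has the edge g–e. Hence tw(G) = 1 exactly.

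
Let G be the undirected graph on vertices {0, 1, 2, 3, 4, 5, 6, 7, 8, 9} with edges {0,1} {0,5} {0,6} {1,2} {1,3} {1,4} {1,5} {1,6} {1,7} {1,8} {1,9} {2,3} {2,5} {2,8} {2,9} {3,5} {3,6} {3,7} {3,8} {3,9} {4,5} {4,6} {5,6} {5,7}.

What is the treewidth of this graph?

A width-3 tree decomposition is:
Bags: B1 = {1, 3, 5, 7}  B2 = {1, 3, 5, 6}  B3 = {1, 2, 3, 5}  B4 = {1, 2, 3, 8}  B5 = {0, 1, 5, 6}  B6 = {1, 2, 3, 9}  B7 = {1, 4, 5, 6}
Tree: B1–B2, B2–B3, B3–B4, B2–B5, B3–B6, B5–B7
The largest bag has 4 vertices, giving width 3; this decomposition certifies tw(G) ≤ 3. On the other hand G contains the 4-clique {0, 1, 5, 6}. A clique must lie in a single bag of any decomposition, so no decomposition can have width below 3. The upper and lower bounds meet at 3, so that is the treewidth.

3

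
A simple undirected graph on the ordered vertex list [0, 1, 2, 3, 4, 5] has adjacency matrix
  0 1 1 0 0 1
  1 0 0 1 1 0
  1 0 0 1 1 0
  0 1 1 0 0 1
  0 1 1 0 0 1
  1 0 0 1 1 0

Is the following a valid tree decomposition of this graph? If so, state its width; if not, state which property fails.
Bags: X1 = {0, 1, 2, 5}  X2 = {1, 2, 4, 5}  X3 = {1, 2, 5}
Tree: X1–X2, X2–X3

A tree decomposition must satisfy three properties: every vertex lies in some bag; for every edge, both endpoints lie together in some bag; and for every vertex, the bags containing it form a connected subtree. Here vertex 3 appears in no bag, so the decomposition is invalid.

No — vertex 3 appears in no bag.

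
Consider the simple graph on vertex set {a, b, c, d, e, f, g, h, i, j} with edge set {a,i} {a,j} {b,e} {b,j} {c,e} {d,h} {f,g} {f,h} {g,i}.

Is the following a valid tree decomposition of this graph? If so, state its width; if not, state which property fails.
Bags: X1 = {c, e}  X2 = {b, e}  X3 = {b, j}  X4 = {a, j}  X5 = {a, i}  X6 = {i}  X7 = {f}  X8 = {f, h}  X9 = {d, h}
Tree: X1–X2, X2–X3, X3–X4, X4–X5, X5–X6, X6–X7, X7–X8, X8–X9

A tree decomposition must satisfy three properties: every vertex lies in some bag; for every edge, both endpoints lie together in some bag; and for every vertex, the bags containing it form a connected subtree. Here vertex g appears in no bag, so the decomposition is invalid.

No — vertex g appears in no bag.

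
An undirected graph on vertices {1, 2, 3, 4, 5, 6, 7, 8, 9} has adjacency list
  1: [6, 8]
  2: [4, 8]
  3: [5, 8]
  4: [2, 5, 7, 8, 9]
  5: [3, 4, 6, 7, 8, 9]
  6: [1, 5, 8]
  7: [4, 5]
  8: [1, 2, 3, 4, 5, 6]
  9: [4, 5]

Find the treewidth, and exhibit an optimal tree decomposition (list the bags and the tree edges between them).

Each bag holds 3 vertices, so the decomposition has width 2, which upper-bounds the treewidth. On the other hand G contains the 3-clique {1, 6, 8}. A clique must lie in a single bag of any decomposition, so no decomposition can have width below 2. Combining the bounds, tw(G) = 2.

Treewidth 2.
One optimal decomposition is:
Bags: B1 = {4, 5, 8}  B2 = {4, 5, 7}  B3 = {5, 6, 8}  B4 = {1, 6, 8}  B5 = {2, 4, 8}  B6 = {3, 5, 8}  B7 = {4, 5, 9}
Tree: B1–B2, B1–B3, B3–B4, B1–B5, B3–B6, B1–B7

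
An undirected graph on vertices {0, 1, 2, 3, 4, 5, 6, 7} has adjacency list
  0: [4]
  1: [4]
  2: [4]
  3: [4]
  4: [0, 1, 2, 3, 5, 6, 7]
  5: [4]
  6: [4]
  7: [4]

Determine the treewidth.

1

A width-1 tree decomposition is:
Bags: B1 = {2, 4}  B2 = {3, 4}  B3 = {4, 5}  B4 = {4, 6}  B5 = {0, 4}  B6 = {1, 4}  B7 = {4, 7}
Tree: B1–B2, B1–B3, B2–B4, B2–B5, B1–B6, B4–B7
Each bag holds 2 vertices, so the decomposition has width 1, which upper-bounds the treewidth. Since G has at least one edge (e.g. 4–2), it is not an edgeless graph, so tw(G) ≥ 1. Combining the bounds, tw(G) = 1.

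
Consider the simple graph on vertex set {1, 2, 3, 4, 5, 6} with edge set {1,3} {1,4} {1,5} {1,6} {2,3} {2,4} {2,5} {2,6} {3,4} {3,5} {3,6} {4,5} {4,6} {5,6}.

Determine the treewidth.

4

A width-4 tree decomposition is:
Bags: B1 = {2, 3, 4, 5, 6}  B2 = {1, 3, 4, 5, 6}
Tree: B1–B2
Every bag has size at most 5, so the width is 5 − 1 = 4 and tw(G) ≤ 4. Conversely, {1, 3, 4, 5, 6} is a clique of size 5, and the vertices of any clique must share a bag in every tree decomposition; so some bag has ≥ 5 vertices and tw(G) ≥ 4. The upper and lower bounds meet at 4, so that is the treewidth.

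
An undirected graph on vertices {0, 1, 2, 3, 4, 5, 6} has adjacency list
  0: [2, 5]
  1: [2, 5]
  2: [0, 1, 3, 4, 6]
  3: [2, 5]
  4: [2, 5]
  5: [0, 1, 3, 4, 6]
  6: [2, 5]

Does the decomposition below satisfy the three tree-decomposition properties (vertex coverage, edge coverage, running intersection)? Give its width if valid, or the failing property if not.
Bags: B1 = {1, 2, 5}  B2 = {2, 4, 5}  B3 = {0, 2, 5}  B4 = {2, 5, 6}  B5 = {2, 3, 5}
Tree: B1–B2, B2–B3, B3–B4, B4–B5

Checking the three conditions: (i) the bags cover all of {0, 1, 2, 3, 4, 5, 6}; (ii) for each edge, some bag contains both endpoints; (iii) the bags containing any fixed vertex form a subtree. All hold, so the decomposition is valid with width 3 − 1 = 2.

Yes; width 2.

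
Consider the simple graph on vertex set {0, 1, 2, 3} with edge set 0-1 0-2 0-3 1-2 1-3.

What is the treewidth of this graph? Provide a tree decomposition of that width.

Each bag holds 3 vertices, so the decomposition has width 2, which upper-bounds the treewidth. For the lower bound, the 3 vertices {0, 1, 2} are pairwise adjacent, and any tree decomposition puts a clique entirely inside one bag — forcing width ≥ 2. Therefore the treewidth is 2.

Treewidth 2.
Bags: B1 = {0, 1, 3}  B2 = {0, 1, 2}
Tree: B1–B2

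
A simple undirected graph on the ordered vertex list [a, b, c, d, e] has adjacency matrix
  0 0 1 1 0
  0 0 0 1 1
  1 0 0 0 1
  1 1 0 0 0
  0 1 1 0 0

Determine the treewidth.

2

A width-2 tree decomposition is:
Bags: B1 = {a, c, e}  B2 = {a, b, e}  B3 = {a, b, d}
Tree: B1–B2, B2–B3
The largest bag has 3 vertices, giving width 2; this decomposition certifies tw(G) ≤ 2. For the lower bound, G contains the cycle a–c–e–b–d–a, so G is not a forest; only forests have treewidth ≤ 1, hence tw(G) ≥ 2. Hence tw(G) = 2 exactly.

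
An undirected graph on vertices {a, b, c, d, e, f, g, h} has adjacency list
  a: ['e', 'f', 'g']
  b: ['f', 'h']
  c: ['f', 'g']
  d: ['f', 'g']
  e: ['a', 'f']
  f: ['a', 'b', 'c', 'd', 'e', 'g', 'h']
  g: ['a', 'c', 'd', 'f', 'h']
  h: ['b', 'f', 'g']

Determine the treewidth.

A width-2 tree decomposition is:
Bags: B1 = {c, f, g}  B2 = {f, g, h}  B3 = {d, f, g}  B4 = {a, f, g}  B5 = {a, e, f}  B6 = {b, f, h}
Tree: B1–B2, B2–B3, B1–B4, B4–B5, B2–B6
Each bag holds 3 vertices, so the decomposition has width 2, which upper-bounds the treewidth. For the lower bound, the 3 vertices {d, f, g} are pairwise adjacent, and any tree decomposition puts a clique entirely inside one bag — forcing width ≥ 2. Hence tw(G) = 2 exactly.

2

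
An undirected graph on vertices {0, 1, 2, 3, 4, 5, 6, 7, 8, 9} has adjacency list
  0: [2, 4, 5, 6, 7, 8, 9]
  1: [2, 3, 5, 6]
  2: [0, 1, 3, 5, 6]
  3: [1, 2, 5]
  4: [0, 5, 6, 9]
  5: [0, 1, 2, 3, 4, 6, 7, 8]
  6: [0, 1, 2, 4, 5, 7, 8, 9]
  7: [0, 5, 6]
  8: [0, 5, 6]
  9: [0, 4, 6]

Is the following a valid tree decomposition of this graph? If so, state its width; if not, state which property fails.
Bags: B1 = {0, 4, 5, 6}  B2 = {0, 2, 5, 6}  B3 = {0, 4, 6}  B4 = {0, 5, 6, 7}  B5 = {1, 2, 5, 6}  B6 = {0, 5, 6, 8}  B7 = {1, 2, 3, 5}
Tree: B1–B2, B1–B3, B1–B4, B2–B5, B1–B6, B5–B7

No — vertex 9 appears in no bag.

A tree decomposition must satisfy three properties: every vertex lies in some bag; for every edge, both endpoints lie together in some bag; and for every vertex, the bags containing it form a connected subtree. Here vertex 9 appears in no bag, so the decomposition is invalid.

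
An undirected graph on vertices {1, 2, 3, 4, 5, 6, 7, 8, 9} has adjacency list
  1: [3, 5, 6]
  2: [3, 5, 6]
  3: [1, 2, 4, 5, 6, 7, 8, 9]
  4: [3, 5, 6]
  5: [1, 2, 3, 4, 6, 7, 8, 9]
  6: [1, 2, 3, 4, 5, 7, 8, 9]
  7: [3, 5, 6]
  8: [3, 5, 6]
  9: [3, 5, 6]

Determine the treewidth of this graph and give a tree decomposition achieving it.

Every bag has size at most 4, so the width is 4 − 1 = 3 and tw(G) ≤ 3. Conversely, {1, 3, 5, 6} is a clique of size 4, and the vertices of any clique must share a bag in every tree decomposition; so some bag has ≥ 4 vertices and tw(G) ≥ 3. The upper and lower bounds meet at 3, so that is the treewidth.

Treewidth 3.
One optimal decomposition is:
Bags: B1 = {3, 5, 6, 8}  B2 = {3, 5, 6, 9}  B3 = {1, 3, 5, 6}  B4 = {2, 3, 5, 6}  B5 = {3, 4, 5, 6}  B6 = {3, 5, 6, 7}
Tree: B1–B2, B1–B3, B2–B4, B4–B5, B1–B6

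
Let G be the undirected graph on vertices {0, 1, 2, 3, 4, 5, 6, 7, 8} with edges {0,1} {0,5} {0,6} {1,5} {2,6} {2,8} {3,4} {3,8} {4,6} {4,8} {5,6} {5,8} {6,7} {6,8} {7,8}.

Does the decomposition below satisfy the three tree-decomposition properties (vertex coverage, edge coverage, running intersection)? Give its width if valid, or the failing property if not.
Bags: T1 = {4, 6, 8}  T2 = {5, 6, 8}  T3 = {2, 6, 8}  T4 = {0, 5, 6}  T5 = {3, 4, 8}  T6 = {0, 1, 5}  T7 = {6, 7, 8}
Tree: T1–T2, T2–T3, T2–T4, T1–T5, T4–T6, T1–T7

Every vertex of G appears in some bag (union = {0, 1, 2, 3, 4, 5, 6, 7, 8}); every edge is covered by a bag; and for each vertex v the set of bags containing v is connected in the bag tree. The decomposition is therefore valid. The largest bag has 3 vertices, so the width is 2.

Yes; width 2.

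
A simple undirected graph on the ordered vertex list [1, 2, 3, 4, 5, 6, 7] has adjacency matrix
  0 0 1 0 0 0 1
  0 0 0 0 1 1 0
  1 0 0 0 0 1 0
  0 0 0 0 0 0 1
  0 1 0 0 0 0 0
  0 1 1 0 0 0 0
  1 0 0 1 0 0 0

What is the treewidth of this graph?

A width-1 tree decomposition is:
Bags: B1 = {2, 5}  B2 = {2, 6}  B3 = {3, 6}  B4 = {1, 3}  B5 = {1, 7}  B6 = {4, 7}
Tree: B1–B2, B2–B3, B3–B4, B4–B5, B5–B6
Each bag holds 2 vertices, so the decomposition has width 1, which upper-bounds the treewidth. Since G has at least one edge (e.g. 5–2), it is not an edgeless graph, so tw(G) ≥ 1. Therefore the treewidth is 1.

1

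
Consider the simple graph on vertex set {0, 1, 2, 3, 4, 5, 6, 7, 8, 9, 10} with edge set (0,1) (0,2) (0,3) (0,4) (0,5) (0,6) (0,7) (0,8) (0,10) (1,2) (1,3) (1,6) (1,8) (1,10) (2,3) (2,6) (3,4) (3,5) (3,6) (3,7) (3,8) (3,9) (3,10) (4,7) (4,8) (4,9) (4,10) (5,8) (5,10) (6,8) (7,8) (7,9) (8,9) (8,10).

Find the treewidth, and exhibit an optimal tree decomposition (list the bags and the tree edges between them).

Every bag has size at most 5, so the width is 5 − 1 = 4 and tw(G) ≤ 4. On the other hand G contains the 5-clique {0, 1, 3, 8, 10}. A clique must lie in a single bag of any decomposition, so no decomposition can have width below 4. Hence tw(G) = 4 exactly.

Treewidth 4.
One optimal decomposition is:
Bags: B1 = {0, 1, 3, 6, 8}  B2 = {0, 1, 3, 8, 10}  B3 = {0, 3, 4, 8, 10}  B4 = {0, 3, 4, 7, 8}  B5 = {0, 3, 5, 8, 10}  B6 = {3, 4, 7, 8, 9}  B7 = {0, 1, 2, 3, 6}
Tree: B1–B2, B2–B3, B3–B4, B2–B5, B4–B6, B1–B7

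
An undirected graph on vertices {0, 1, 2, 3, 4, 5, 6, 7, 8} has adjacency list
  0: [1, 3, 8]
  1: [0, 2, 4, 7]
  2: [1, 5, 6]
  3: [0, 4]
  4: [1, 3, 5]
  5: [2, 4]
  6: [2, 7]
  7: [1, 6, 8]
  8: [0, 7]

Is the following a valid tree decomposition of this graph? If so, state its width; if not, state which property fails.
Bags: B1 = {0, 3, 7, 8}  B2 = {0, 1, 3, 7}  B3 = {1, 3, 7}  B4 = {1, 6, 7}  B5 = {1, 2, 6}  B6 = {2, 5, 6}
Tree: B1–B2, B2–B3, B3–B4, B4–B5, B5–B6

A tree decomposition must satisfy three properties: every vertex lies in some bag; for every edge, both endpoints lie together in some bag; and for every vertex, the bags containing it form a connected subtree. Here vertex 4 appears in no bag, so the decomposition is invalid.

No — vertex 4 appears in no bag.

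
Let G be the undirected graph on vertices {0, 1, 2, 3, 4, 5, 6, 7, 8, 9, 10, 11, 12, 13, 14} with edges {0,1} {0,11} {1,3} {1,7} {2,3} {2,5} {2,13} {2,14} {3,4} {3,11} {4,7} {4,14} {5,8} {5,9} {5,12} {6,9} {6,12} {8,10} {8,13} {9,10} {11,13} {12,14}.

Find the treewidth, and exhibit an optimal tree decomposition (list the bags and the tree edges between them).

Each bag holds 4 vertices, so the decomposition has width 3, which upper-bounds the treewidth. For the lower bound: the 4 vertex sets {6,9,10}, {8}, {5}, {2,12,13,14} are disjoint, each induces a connected subgraph, and every pair is joined by at least one edge of G. Contracting each set to a single vertex therefore yields K_{4} as a minor, and since treewidth is minor-monotone, tw(G) ≥ tw(K_{4}) = 3. Combining the bounds, tw(G) = 3.

Treewidth 3.
Bags: B1 = {6, 8, 9, 10}  B2 = {5, 6, 8, 9}  B3 = {5, 6, 8, 12}  B4 = {5, 8, 12, 13}  B5 = {2, 5, 12, 13}  B6 = {2, 12, 13, 14}  B7 = {2, 11, 13, 14}  B8 = {2, 3, 11, 14}  B9 = {3, 4, 11, 14}  B10 = {0, 3, 4, 11}  B11 = {0, 1, 3, 4}  B12 = {0, 1, 4, 7}
Tree: B1–B2, B2–B3, B3–B4, B4–B5, B5–B6, B6–B7, B7–B8, B8–B9, B9–B10, B10–B11, B11–B12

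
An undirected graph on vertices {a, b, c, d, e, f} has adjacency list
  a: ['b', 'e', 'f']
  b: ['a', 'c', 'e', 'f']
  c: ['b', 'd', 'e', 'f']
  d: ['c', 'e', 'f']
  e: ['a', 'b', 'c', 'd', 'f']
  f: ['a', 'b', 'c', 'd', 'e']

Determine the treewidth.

3

A width-3 tree decomposition is:
Bags: B1 = {b, c, e, f}  B2 = {a, b, e, f}  B3 = {c, d, e, f}
Tree: B1–B2, B1–B3
Each bag holds 4 vertices, so the decomposition has width 3, which upper-bounds the treewidth. For the lower bound, the 4 vertices {c, d, e, f} are pairwise adjacent, and any tree decomposition puts a clique entirely inside one bag — forcing width ≥ 3. Combining the bounds, tw(G) = 3.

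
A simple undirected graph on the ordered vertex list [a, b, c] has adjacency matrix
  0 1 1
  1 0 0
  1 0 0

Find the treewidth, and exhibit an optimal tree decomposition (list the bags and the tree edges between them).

Each bag holds 2 vertices, so the decomposition has width 1, which upper-bounds the treewidth. Any graph with an edge has treewidth ≥ 1, and G has the edge a–c. The upper and lower bounds meet at 1, so that is the treewidth.

Treewidth 1.
One such decomposition:
Bags: B1 = {a, c}  B2 = {a, b}
Tree: B1–B2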